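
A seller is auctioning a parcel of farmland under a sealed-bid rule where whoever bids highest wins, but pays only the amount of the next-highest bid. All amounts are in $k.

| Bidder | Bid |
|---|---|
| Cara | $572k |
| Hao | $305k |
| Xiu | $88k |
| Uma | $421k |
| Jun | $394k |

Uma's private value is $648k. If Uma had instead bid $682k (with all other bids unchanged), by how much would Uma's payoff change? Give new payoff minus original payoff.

The highest bid among the other bidders is $572k; Uma's bid doesn't change that.
Original bid $421k: Uma is not highest (top rival bid is $572k); payoff $0k.
Alternative bid $682k: Uma is highest, pays the top rival bid $572k; payoff $648k − $572k = $76k.
Change in payoff = $76k − ($0k) = $76k.

$76k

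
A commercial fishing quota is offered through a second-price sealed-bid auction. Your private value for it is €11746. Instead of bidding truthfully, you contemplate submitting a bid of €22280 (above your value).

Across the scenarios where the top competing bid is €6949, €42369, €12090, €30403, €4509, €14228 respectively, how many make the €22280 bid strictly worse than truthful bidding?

The deviation hurts exactly when the highest competing bid lies strictly between €11746 and €22280 — overbidding then wins at a price above your value.
€6949: below both → same outcome either way.
€42369: above both → same outcome either way.
€12090: inside the interval → strictly worse (loss €344).
€30403: above both → same outcome either way.
€4509: below both → same outcome either way.
€14228: inside the interval → strictly worse (loss €2482).
Count: 2.

2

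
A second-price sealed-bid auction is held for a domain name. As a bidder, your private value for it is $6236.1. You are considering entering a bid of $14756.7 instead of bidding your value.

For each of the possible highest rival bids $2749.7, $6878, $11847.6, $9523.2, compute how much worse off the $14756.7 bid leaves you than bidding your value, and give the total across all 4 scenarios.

The deviation costs you only when the competing bid falls strictly between $6236.1 and $14756.7; elsewhere both bids give the same outcome.
$2749.7: outcomes coincide → loss $0.
$6878: truthful payoff $0, deviation payoff −$641.9 → loss $641.9.
$11847.6: truthful payoff $0, deviation payoff −$5611.5 → loss $5611.5.
$9523.2: truthful payoff $0, deviation payoff −$3287.1 → loss $3287.1.
Total loss = $641.9 + $5611.5 + $3287.1 = $9540.5.
Truthful bidding weakly dominates here: raising your bid can only win items priced above your value, and lowering it can only forfeit items priced below.

$9540.5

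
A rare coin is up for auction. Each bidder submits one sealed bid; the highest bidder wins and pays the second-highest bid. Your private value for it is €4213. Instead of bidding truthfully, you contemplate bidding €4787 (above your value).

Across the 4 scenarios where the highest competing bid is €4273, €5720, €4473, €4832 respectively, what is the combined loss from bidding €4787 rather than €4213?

€320

The deviation costs you only when the competing bid falls strictly between €4213 and €4787; elsewhere both bids give the same outcome.
€4273: truthful payoff €0, deviation payoff −€60 → loss €60.
€5720: outcomes coincide → loss €0.
€4473: truthful payoff €0, deviation payoff −€260 → loss €260.
€4832: outcomes coincide → loss €0.
Total loss = €60 + €260 = €320.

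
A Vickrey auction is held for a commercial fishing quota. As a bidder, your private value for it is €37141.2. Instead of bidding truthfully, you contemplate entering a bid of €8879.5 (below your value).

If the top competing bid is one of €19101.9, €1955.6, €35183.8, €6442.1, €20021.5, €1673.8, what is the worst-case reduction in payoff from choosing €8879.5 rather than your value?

€18039.3

€19101.9: truthful gives €18039.3, deviation gives €0 → loss €18039.3.
€1955.6: same outcome either way → loss €0.
€35183.8: truthful gives €1957.4, deviation gives €0 → loss €1957.4.
€6442.1: same outcome either way → loss €0.
€20021.5: truthful gives €17119.7, deviation gives €0 → loss €17119.7.
€1673.8: same outcome either way → loss €0.
Maximum loss: €18039.3.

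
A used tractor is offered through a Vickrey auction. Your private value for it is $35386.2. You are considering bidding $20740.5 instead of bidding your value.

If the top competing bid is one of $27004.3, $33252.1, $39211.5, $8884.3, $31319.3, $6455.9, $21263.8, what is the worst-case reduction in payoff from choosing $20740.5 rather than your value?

$14122.4

$27004.3: truthful gives $8381.9, deviation gives $0 → loss $8381.9.
$33252.1: truthful gives $2134.1, deviation gives $0 → loss $2134.1.
$39211.5: same outcome either way → loss $0.
$8884.3: same outcome either way → loss $0.
$31319.3: truthful gives $4066.9, deviation gives $0 → loss $4066.9.
$6455.9: same outcome either way → loss $0.
$21263.8: truthful gives $14122.4, deviation gives $0 → loss $14122.4.
Maximum loss: $14122.4.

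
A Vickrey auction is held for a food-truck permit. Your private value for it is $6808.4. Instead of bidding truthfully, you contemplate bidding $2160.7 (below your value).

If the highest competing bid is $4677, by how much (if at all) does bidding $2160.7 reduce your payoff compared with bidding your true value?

Bidding your value $6808.4: you win (since $6808.4 > $4677) and pay $4677. Payoff $2131.4.
Bidding $2160.7: you lose. Payoff $0.
The competing bid $4677 lies between your shaded bid and your value, so underbidding forfeits an item you could have won at a profitable price.
Loss from deviating = $2131.4 − ($0) = $2131.4.

$2131.4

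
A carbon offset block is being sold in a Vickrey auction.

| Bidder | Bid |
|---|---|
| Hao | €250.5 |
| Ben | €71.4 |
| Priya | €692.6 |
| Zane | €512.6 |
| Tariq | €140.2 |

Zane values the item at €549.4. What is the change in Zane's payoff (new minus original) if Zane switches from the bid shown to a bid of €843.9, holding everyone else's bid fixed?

The highest bid among the other bidders is €692.6; Zane's bid doesn't change that.
Original bid €512.6: Zane is not highest (top rival bid is €692.6); payoff €0.
Alternative bid €843.9: Zane is highest, pays the top rival bid €692.6; payoff €549.4 − €692.6 = −€143.2.
Change in payoff = −€143.2 − (€0) = −€143.2.

−€143.2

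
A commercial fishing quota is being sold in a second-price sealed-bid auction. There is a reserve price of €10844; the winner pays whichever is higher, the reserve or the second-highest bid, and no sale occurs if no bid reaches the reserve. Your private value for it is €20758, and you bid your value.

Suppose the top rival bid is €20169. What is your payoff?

Your bid €20758 is the highest and exceeds the reserve.
Price = max(second-highest bid, reserve) = max(€20169, €10844) = €20169.
Payoff = €20758 − €20169 = €589.

€589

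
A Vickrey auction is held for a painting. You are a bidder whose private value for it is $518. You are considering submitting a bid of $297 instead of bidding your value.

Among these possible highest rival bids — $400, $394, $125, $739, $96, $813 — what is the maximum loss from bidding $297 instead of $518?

$124

$400: truthful gives $118, deviation gives $0 → loss $118.
$394: truthful gives $124, deviation gives $0 → loss $124.
$125: same outcome either way → loss $0.
$739: same outcome either way → loss $0.
$96: same outcome either way → loss $0.
$813: same outcome either way → loss $0.
Maximum loss: $124.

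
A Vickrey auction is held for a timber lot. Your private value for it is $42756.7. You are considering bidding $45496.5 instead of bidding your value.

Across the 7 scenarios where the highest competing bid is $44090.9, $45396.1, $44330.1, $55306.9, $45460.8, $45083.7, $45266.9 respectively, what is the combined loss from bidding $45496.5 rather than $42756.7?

The deviation costs you only when the competing bid falls strictly between $42756.7 and $45496.5; elsewhere both bids give the same outcome.
$44090.9: truthful payoff $0, deviation payoff −$1334.2 → loss $1334.2.
$45396.1: truthful payoff $0, deviation payoff −$2639.4 → loss $2639.4.
$44330.1: truthful payoff $0, deviation payoff −$1573.4 → loss $1573.4.
$55306.9: outcomes coincide → loss $0.
$45460.8: truthful payoff $0, deviation payoff −$2704.1 → loss $2704.1.
$45083.7: truthful payoff $0, deviation payoff −$2327 → loss $2327.
$45266.9: truthful payoff $0, deviation payoff −$2510.2 → loss $2510.2.
Total loss = $1334.2 + $2639.4 + $1573.4 + $2704.1 + $2327 + $2510.2 = $13088.3.
In a second-price auction your bid sets only whether you win, not what you pay, so bidding your true value is weakly dominant.

$13088.3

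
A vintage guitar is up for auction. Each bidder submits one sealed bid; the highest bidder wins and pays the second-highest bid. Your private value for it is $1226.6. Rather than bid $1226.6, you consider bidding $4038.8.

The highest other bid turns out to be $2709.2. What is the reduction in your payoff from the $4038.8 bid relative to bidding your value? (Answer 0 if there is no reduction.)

Bidding your value $1226.6: you lose (since $1226.6 < $2709.2). Payoff $0.
Bidding $4038.8: you win and pay $2709.2. Payoff $1226.6 − $2709.2 = −$1482.6.
The competing bid $2709.2 lies between your value and your inflated bid, so overbidding wins an item priced above your value.
Loss from deviating = $0 − (−$1482.6) = $1482.6.
Because the price is fixed by the runner-up's bid, deviating from your value can only change a good outcome into a bad one — never the reverse.

$1482.6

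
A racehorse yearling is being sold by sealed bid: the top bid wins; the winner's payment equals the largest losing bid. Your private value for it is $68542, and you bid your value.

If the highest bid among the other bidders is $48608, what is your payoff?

$19934

Your bid $68542 exceeds the highest competing bid $48608, so you win.
In a second-price auction the winner pays the second-highest bid, $48608.
Payoff = value − price = $68542 − $48608 = $19934.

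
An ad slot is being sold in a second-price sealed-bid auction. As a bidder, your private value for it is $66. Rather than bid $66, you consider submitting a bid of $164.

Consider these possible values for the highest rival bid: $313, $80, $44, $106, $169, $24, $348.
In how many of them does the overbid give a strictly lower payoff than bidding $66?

2

The deviation hurts exactly when the highest competing bid lies strictly between $66 and $164 — overbidding then wins at a price above your value.
$313: above both → same outcome either way.
$80: inside the interval → strictly worse (loss $14).
$44: below both → same outcome either way.
$106: inside the interval → strictly worse (loss $40).
$169: above both → same outcome either way.
$24: below both → same outcome either way.
$348: above both → same outcome either way.
Count: 2.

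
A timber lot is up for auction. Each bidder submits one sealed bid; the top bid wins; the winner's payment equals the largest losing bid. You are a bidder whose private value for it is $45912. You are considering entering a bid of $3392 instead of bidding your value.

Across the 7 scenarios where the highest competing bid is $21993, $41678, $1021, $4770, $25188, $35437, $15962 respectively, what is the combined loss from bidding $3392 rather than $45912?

$130444

The deviation costs you only when the competing bid falls strictly between $3392 and $45912; elsewhere both bids give the same outcome.
$21993: truthful payoff $23919, deviation payoff $0 → loss $23919.
$41678: truthful payoff $4234, deviation payoff $0 → loss $4234.
$1021: outcomes coincide → loss $0.
$4770: truthful payoff $41142, deviation payoff $0 → loss $41142.
$25188: truthful payoff $20724, deviation payoff $0 → loss $20724.
$35437: truthful payoff $10475, deviation payoff $0 → loss $10475.
$15962: truthful payoff $29950, deviation payoff $0 → loss $29950.
Total loss = $23919 + $4234 + $41142 + $20724 + $10475 + $29950 = $130444.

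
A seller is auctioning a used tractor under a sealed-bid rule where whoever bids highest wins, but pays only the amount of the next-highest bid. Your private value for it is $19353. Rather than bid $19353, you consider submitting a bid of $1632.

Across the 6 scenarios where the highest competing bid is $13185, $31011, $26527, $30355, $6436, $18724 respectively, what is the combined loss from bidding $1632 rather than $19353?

The deviation costs you only when the competing bid falls strictly between $1632 and $19353; elsewhere both bids give the same outcome.
$13185: truthful payoff $6168, deviation payoff $0 → loss $6168.
$31011: outcomes coincide → loss $0.
$26527: outcomes coincide → loss $0.
$30355: outcomes coincide → loss $0.
$6436: truthful payoff $12917, deviation payoff $0 → loss $12917.
$18724: truthful payoff $629, deviation payoff $0 → loss $629.
Total loss = $6168 + $12917 + $629 = $19714.
Truthful bidding weakly dominates here: raising your bid can only win items priced above your value, and lowering it can only forfeit items priced below.

$19714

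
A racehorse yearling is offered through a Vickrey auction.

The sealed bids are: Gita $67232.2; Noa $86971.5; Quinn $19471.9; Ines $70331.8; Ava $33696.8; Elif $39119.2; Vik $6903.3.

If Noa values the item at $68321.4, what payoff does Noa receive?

Highest bid: Noa at $86971.5, so Noa wins.
Second-highest bid: Ines at $70331.8 — that is the price the winner pays.
Noa's payoff = value − price = $68321.4 − $70331.8 = −$2010.4.

−$2010.4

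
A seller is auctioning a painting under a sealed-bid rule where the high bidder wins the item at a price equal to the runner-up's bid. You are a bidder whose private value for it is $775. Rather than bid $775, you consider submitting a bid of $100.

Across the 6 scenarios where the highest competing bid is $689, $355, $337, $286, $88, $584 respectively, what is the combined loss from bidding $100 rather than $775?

$1624

The deviation costs you only when the competing bid falls strictly between $100 and $775; elsewhere both bids give the same outcome.
$689: truthful payoff $86, deviation payoff $0 → loss $86.
$355: truthful payoff $420, deviation payoff $0 → loss $420.
$337: truthful payoff $438, deviation payoff $0 → loss $438.
$286: truthful payoff $489, deviation payoff $0 → loss $489.
$88: outcomes coincide → loss $0.
$584: truthful payoff $191, deviation payoff $0 → loss $191.
Total loss = $86 + $420 + $438 + $489 + $191 = $1624.
Because the price is fixed by the runner-up's bid, deviating from your value can only change a good outcome into a bad one — never the reverse.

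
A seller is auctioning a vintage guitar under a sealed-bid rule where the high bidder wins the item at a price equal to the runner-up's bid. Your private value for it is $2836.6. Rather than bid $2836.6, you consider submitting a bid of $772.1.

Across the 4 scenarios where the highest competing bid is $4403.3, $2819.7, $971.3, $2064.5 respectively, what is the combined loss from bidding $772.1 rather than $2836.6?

$2654.3

The deviation costs you only when the competing bid falls strictly between $772.1 and $2836.6; elsewhere both bids give the same outcome.
$4403.3: outcomes coincide → loss $0.
$2819.7: truthful payoff $16.9, deviation payoff $0 → loss $16.9.
$971.3: truthful payoff $1865.3, deviation payoff $0 → loss $1865.3.
$2064.5: truthful payoff $772.1, deviation payoff $0 → loss $772.1.
Total loss = $16.9 + $1865.3 + $772.1 = $2654.3.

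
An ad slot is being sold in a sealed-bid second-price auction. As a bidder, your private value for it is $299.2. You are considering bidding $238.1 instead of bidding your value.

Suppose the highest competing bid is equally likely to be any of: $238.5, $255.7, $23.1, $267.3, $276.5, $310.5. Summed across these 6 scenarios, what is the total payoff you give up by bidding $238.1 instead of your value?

$158.8

The deviation costs you only when the competing bid falls strictly between $238.1 and $299.2; elsewhere both bids give the same outcome.
$238.5: truthful payoff $60.7, deviation payoff $0 → loss $60.7.
$255.7: truthful payoff $43.5, deviation payoff $0 → loss $43.5.
$23.1: outcomes coincide → loss $0.
$267.3: truthful payoff $31.9, deviation payoff $0 → loss $31.9.
$276.5: truthful payoff $22.7, deviation payoff $0 → loss $22.7.
$310.5: outcomes coincide → loss $0.
Total loss = $60.7 + $43.5 + $31.9 + $22.7 = $158.8.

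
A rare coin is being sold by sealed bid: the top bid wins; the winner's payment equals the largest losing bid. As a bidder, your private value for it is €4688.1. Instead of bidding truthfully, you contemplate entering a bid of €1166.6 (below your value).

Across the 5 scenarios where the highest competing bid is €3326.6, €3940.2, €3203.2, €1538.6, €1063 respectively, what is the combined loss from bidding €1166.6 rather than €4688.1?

The deviation costs you only when the competing bid falls strictly between €1166.6 and €4688.1; elsewhere both bids give the same outcome.
€3326.6: truthful payoff €1361.5, deviation payoff €0 → loss €1361.5.
€3940.2: truthful payoff €747.9, deviation payoff €0 → loss €747.9.
€3203.2: truthful payoff €1484.9, deviation payoff €0 → loss €1484.9.
€1538.6: truthful payoff €3149.5, deviation payoff €0 → loss €3149.5.
€1063: outcomes coincide → loss €0.
Total loss = €1361.5 + €747.9 + €1484.9 + €3149.5 = €6743.8.
Truthful bidding weakly dominates here: raising your bid can only win items priced above your value, and lowering it can only forfeit items priced below.

€6743.8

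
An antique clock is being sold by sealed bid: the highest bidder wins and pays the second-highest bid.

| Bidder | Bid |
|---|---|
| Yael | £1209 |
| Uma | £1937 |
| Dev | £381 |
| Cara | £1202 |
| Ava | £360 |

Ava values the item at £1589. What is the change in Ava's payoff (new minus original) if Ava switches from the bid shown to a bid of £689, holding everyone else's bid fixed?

£0

The highest bid among the other bidders is £1937; Ava's bid doesn't change that.
Original bid £360: Ava is not highest (top rival bid is £1937); payoff £0.
Alternative bid £689: Ava is not highest (top rival bid is £1937); payoff £0.
Change in payoff = £0 − (£0) = £0.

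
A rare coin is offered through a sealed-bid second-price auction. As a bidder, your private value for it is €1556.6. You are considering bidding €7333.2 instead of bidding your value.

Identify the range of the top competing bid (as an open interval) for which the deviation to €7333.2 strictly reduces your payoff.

(€1556.6, €7333.2)

If the competing bid is below €1556.6, both bids win at the same price — no difference.
If it is above €7333.2, both bids lose — no difference.
If it lies strictly between €1556.6 and €7333.2, bidding your value loses (payoff 0) while bidding €7333.2 wins at a price above your value (payoff negative).
So the deviation strictly hurts on the open interval (€1556.6, €7333.2).
In a second-price auction your bid sets only whether you win, not what you pay, so bidding your true value is weakly dominant.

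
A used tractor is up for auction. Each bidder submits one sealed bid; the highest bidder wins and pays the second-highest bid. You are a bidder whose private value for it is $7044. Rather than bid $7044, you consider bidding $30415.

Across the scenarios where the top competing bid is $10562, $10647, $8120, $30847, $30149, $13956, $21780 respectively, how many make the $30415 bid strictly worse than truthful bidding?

6

The deviation hurts exactly when the highest competing bid lies strictly between $7044 and $30415 — overbidding then wins at a price above your value.
$10562: inside the interval → strictly worse (loss $3518).
$10647: inside the interval → strictly worse (loss $3603).
$8120: inside the interval → strictly worse (loss $1076).
$30847: above both → same outcome either way.
$30149: inside the interval → strictly worse (loss $23105).
$13956: inside the interval → strictly worse (loss $6912).
$21780: inside the interval → strictly worse (loss $14736).
Count: 6.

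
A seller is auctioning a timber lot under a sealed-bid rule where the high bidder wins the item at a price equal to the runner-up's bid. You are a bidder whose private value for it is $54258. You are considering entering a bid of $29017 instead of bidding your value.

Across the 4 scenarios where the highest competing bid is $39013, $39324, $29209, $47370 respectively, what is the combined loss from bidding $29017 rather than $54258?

$62116

The deviation costs you only when the competing bid falls strictly between $29017 and $54258; elsewhere both bids give the same outcome.
$39013: truthful payoff $15245, deviation payoff $0 → loss $15245.
$39324: truthful payoff $14934, deviation payoff $0 → loss $14934.
$29209: truthful payoff $25049, deviation payoff $0 → loss $25049.
$47370: truthful payoff $6888, deviation payoff $0 → loss $6888.
Total loss = $15245 + $14934 + $25049 + $6888 = $62116.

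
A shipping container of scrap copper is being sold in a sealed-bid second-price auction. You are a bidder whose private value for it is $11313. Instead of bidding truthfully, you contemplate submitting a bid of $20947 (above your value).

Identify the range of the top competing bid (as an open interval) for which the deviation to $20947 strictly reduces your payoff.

($11313, $20947)

If the competing bid is below $11313, both bids win at the same price — no difference.
If it is above $20947, both bids lose — no difference.
If it lies strictly between $11313 and $20947, bidding your value loses (payoff 0) while bidding $20947 wins at a price above your value (payoff negative).
So the deviation strictly hurts on the open interval ($11313, $20947).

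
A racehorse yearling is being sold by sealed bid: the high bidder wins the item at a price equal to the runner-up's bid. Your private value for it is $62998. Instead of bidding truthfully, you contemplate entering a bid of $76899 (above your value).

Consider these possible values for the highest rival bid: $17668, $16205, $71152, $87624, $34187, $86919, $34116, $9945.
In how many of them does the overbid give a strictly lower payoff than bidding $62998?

The deviation hurts exactly when the highest competing bid lies strictly between $62998 and $76899 — overbidding then wins at a price above your value.
$17668: below both → same outcome either way.
$16205: below both → same outcome either way.
$71152: inside the interval → strictly worse (loss $8154).
$87624: above both → same outcome either way.
$34187: below both → same outcome either way.
$86919: above both → same outcome either way.
$34116: below both → same outcome either way.
$9945: below both → same outcome either way.
Count: 1.

1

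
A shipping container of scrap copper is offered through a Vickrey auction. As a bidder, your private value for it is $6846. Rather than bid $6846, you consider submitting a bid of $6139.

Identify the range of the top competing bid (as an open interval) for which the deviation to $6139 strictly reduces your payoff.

If the competing bid is below $6139, both bids win at the same price — no difference.
If it is above $6846, both bids lose — no difference.
If it lies strictly between $6139 and $6846, bidding your value wins at a price below your value (positive payoff) while bidding $6139 loses (payoff 0).
So the deviation strictly hurts on the open interval ($6139, $6846).
Truthful bidding weakly dominates here: raising your bid can only win items priced above your value, and lowering it can only forfeit items priced below.

($6139, $6846)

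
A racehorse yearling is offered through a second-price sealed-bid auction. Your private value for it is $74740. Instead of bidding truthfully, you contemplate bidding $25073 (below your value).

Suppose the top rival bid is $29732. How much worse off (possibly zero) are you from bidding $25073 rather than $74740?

Bidding your value $74740: you win (since $74740 > $29732) and pay $29732. Payoff $45008.
Bidding $25073: you lose. Payoff $0.
The competing bid $29732 lies between your shaded bid and your value, so underbidding forfeits an item you could have won at a profitable price.
Loss from deviating = $45008 − ($0) = $45008.

$45008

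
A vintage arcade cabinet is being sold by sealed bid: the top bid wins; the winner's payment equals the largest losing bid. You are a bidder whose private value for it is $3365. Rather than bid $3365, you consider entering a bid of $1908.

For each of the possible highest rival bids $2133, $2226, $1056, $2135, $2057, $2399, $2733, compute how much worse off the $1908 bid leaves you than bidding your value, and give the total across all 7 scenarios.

The deviation costs you only when the competing bid falls strictly between $1908 and $3365; elsewhere both bids give the same outcome.
$2133: truthful payoff $1232, deviation payoff $0 → loss $1232.
$2226: truthful payoff $1139, deviation payoff $0 → loss $1139.
$1056: outcomes coincide → loss $0.
$2135: truthful payoff $1230, deviation payoff $0 → loss $1230.
$2057: truthful payoff $1308, deviation payoff $0 → loss $1308.
$2399: truthful payoff $966, deviation payoff $0 → loss $966.
$2733: truthful payoff $632, deviation payoff $0 → loss $632.
Total loss = $1232 + $1139 + $1230 + $1308 + $966 + $632 = $6507.

$6507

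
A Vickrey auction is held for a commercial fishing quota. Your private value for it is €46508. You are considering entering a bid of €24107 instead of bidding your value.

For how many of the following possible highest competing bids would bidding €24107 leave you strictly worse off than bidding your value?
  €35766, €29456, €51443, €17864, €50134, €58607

2

The deviation hurts exactly when the highest competing bid lies strictly between €24107 and €46508 — underbidding then forfeits a profitable win.
€35766: inside the interval → strictly worse (loss €10742).
€29456: inside the interval → strictly worse (loss €17052).
€51443: above both → same outcome either way.
€17864: below both → same outcome either way.
€50134: above both → same outcome either way.
€58607: above both → same outcome either way.
Count: 2.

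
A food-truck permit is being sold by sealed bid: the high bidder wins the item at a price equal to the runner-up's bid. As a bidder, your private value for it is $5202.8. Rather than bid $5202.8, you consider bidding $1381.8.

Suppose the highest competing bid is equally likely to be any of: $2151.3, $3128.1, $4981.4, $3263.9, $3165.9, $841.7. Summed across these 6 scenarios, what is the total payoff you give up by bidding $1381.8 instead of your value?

$9323.4

The deviation costs you only when the competing bid falls strictly between $1381.8 and $5202.8; elsewhere both bids give the same outcome.
$2151.3: truthful payoff $3051.5, deviation payoff $0 → loss $3051.5.
$3128.1: truthful payoff $2074.7, deviation payoff $0 → loss $2074.7.
$4981.4: truthful payoff $221.4, deviation payoff $0 → loss $221.4.
$3263.9: truthful payoff $1938.9, deviation payoff $0 → loss $1938.9.
$3165.9: truthful payoff $2036.9, deviation payoff $0 → loss $2036.9.
$841.7: outcomes coincide → loss $0.
Total loss = $3051.5 + $2074.7 + $221.4 + $1938.9 + $2036.9 = $9323.4.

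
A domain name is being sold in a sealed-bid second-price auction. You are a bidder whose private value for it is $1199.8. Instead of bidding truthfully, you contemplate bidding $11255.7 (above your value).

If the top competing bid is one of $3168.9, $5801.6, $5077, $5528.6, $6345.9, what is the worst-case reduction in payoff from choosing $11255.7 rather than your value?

$3168.9: truthful gives $0, deviation gives −$1969.1 → loss $1969.1.
$5801.6: truthful gives $0, deviation gives −$4601.8 → loss $4601.8.
$5077: truthful gives $0, deviation gives −$3877.2 → loss $3877.2.
$5528.6: truthful gives $0, deviation gives −$4328.8 → loss $4328.8.
$6345.9: truthful gives $0, deviation gives −$5146.1 → loss $5146.1.
Maximum loss: $5146.1.

$5146.1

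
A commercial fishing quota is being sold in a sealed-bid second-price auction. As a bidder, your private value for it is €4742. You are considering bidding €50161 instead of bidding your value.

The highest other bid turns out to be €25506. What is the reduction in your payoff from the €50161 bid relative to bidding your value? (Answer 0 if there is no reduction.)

€20764

Bidding your value €4742: you lose (since €4742 < €25506). Payoff €0.
Bidding €50161: you win and pay €25506. Payoff €4742 − €25506 = −€20764.
The competing bid €25506 lies between your value and your inflated bid, so overbidding wins an item priced above your value.
Loss from deviating = €0 − (−€20764) = €20764.
Because the price is fixed by the runner-up's bid, deviating from your value can only change a good outcome into a bad one — never the reverse.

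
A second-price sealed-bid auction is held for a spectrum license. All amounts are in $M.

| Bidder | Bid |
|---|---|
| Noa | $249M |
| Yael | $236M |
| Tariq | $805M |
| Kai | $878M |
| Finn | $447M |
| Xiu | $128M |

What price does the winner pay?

Highest bid: Kai at $878M, so Kai wins.
Second-highest bid: Tariq at $805M — that is the price the winner pays.

$805M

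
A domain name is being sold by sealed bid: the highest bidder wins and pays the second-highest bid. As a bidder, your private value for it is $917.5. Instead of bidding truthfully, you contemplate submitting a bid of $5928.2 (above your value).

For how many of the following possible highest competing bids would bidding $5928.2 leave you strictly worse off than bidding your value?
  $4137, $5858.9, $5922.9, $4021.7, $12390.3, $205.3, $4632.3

The deviation hurts exactly when the highest competing bid lies strictly between $917.5 and $5928.2 — overbidding then wins at a price above your value.
$4137: inside the interval → strictly worse (loss $3219.5).
$5858.9: inside the interval → strictly worse (loss $4941.4).
$5922.9: inside the interval → strictly worse (loss $5005.4).
$4021.7: inside the interval → strictly worse (loss $3104.2).
$12390.3: above both → same outcome either way.
$205.3: below both → same outcome either way.
$4632.3: inside the interval → strictly worse (loss $3714.8).
Count: 5.

5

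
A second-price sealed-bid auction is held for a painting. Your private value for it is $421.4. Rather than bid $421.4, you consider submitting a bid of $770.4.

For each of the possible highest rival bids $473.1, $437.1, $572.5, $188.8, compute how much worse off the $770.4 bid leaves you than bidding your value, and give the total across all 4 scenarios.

$218.5

The deviation costs you only when the competing bid falls strictly between $421.4 and $770.4; elsewhere both bids give the same outcome.
$473.1: truthful payoff $0, deviation payoff −$51.7 → loss $51.7.
$437.1: truthful payoff $0, deviation payoff −$15.7 → loss $15.7.
$572.5: truthful payoff $0, deviation payoff −$151.1 → loss $151.1.
$188.8: outcomes coincide → loss $0.
Total loss = $51.7 + $15.7 + $151.1 = $218.5.
Because the price is fixed by the runner-up's bid, deviating from your value can only change a good outcome into a bad one — never the reverse.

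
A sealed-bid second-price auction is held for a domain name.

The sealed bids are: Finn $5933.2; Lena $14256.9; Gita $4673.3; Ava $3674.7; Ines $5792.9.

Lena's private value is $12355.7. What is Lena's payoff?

$6422.5

Highest bid: Lena at $14256.9, so Lena wins.
Second-highest bid: Finn at $5933.2 — that is the price the winner pays.
Lena's payoff = value − price = $12355.7 − $5933.2 = $6422.5.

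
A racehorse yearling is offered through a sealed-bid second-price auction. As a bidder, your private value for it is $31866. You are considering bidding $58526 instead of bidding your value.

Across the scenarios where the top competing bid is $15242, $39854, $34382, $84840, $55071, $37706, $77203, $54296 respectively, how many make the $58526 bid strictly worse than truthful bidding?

5

The deviation hurts exactly when the highest competing bid lies strictly between $31866 and $58526 — overbidding then wins at a price above your value.
$15242: below both → same outcome either way.
$39854: inside the interval → strictly worse (loss $7988).
$34382: inside the interval → strictly worse (loss $2516).
$84840: above both → same outcome either way.
$55071: inside the interval → strictly worse (loss $23205).
$37706: inside the interval → strictly worse (loss $5840).
$77203: above both → same outcome either way.
$54296: inside the interval → strictly worse (loss $22430).
Count: 5.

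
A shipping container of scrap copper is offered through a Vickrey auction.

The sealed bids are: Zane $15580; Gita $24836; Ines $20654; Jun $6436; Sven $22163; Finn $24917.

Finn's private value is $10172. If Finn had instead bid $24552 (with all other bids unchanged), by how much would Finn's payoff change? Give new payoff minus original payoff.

$14664

The highest bid among the other bidders is $24836; Finn's bid doesn't change that.
Original bid $24917: Finn is highest, pays the top rival bid $24836; payoff $10172 − $24836 = −$14664.
Alternative bid $24552: Finn is not highest (top rival bid is $24836); payoff $0.
Change in payoff = $0 − (−$14664) = $14664.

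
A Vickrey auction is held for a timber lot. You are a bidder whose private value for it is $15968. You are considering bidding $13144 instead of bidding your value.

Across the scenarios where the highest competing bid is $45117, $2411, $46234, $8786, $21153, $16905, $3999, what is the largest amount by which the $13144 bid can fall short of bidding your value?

$0

$45117: same outcome either way → loss $0.
$2411: same outcome either way → loss $0.
$46234: same outcome either way → loss $0.
$8786: same outcome either way → loss $0.
$21153: same outcome either way → loss $0.
$16905: same outcome either way → loss $0.
$3999: same outcome either way → loss $0.
Maximum loss: $0.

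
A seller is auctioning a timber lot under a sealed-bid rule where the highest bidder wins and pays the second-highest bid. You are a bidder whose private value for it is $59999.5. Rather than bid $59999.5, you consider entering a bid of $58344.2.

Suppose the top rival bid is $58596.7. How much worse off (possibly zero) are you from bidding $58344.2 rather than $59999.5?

Bidding your value $59999.5: you win (since $59999.5 > $58596.7) and pay $58596.7. Payoff $1402.8.
Bidding $58344.2: you lose. Payoff $0.
The competing bid $58596.7 lies between your shaded bid and your value, so underbidding forfeits an item you could have won at a profitable price.
Loss from deviating = $1402.8 − ($0) = $1402.8.

$1402.8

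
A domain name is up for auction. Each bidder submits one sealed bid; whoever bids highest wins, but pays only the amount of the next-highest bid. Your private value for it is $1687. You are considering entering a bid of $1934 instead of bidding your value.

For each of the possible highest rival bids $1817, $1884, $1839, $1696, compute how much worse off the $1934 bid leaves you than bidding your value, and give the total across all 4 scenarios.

$488

The deviation costs you only when the competing bid falls strictly between $1687 and $1934; elsewhere both bids give the same outcome.
$1817: truthful payoff $0, deviation payoff −$130 → loss $130.
$1884: truthful payoff $0, deviation payoff −$197 → loss $197.
$1839: truthful payoff $0, deviation payoff −$152 → loss $152.
$1696: truthful payoff $0, deviation payoff −$9 → loss $9.
Total loss = $130 + $197 + $152 + $9 = $488.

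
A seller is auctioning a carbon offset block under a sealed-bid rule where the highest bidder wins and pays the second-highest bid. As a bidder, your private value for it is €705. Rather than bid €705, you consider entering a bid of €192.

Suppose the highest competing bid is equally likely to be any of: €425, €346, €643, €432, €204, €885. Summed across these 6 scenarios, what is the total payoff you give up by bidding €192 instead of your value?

€1475

The deviation costs you only when the competing bid falls strictly between €192 and €705; elsewhere both bids give the same outcome.
€425: truthful payoff €280, deviation payoff €0 → loss €280.
€346: truthful payoff €359, deviation payoff €0 → loss €359.
€643: truthful payoff €62, deviation payoff €0 → loss €62.
€432: truthful payoff €273, deviation payoff €0 → loss €273.
€204: truthful payoff €501, deviation payoff €0 → loss €501.
€885: outcomes coincide → loss €0.
Total loss = €280 + €359 + €62 + €273 + €501 = €1475.
Truthful bidding weakly dominates here: raising your bid can only win items priced above your value, and lowering it can only forfeit items priced below.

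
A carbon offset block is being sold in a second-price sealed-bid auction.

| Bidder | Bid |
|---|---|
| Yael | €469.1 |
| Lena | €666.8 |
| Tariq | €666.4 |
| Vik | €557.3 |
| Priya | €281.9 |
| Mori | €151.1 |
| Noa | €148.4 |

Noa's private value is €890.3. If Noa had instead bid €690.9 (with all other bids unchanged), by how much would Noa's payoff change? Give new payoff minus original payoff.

€223.5

The highest bid among the other bidders is €666.8; Noa's bid doesn't change that.
Original bid €148.4: Noa is not highest (top rival bid is €666.8); payoff €0.
Alternative bid €690.9: Noa is highest, pays the top rival bid €666.8; payoff €890.3 − €666.8 = €223.5.
Change in payoff = €223.5 − (€0) = €223.5.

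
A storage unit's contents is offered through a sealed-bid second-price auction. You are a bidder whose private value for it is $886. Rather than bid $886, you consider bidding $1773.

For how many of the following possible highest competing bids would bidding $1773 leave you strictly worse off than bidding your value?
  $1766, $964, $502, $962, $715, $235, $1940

The deviation hurts exactly when the highest competing bid lies strictly between $886 and $1773 — overbidding then wins at a price above your value.
$1766: inside the interval → strictly worse (loss $880).
$964: inside the interval → strictly worse (loss $78).
$502: below both → same outcome either way.
$962: inside the interval → strictly worse (loss $76).
$715: below both → same outcome either way.
$235: below both → same outcome either way.
$1940: above both → same outcome either way.
Count: 3.

3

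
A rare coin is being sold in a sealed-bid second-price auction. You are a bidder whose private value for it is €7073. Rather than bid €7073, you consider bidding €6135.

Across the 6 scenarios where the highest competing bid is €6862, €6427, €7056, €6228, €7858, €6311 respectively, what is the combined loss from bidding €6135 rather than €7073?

The deviation costs you only when the competing bid falls strictly between €6135 and €7073; elsewhere both bids give the same outcome.
€6862: truthful payoff €211, deviation payoff €0 → loss €211.
€6427: truthful payoff €646, deviation payoff €0 → loss €646.
€7056: truthful payoff €17, deviation payoff €0 → loss €17.
€6228: truthful payoff €845, deviation payoff €0 → loss €845.
€7858: outcomes coincide → loss €0.
€6311: truthful payoff €762, deviation payoff €0 → loss €762.
Total loss = €211 + €646 + €17 + €845 + €762 = €2481.
Because the price is fixed by the runner-up's bid, deviating from your value can only change a good outcome into a bad one — never the reverse.

€2481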